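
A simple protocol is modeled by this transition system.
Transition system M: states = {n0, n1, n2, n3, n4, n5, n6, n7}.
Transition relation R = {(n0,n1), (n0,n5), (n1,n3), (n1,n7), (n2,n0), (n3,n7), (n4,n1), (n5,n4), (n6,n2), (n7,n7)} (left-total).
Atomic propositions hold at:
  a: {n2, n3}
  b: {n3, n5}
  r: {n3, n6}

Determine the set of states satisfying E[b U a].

E[b U a]: least fixpoint, start Z0 = Sat(a) = {n2, n3}, add states in Sat(b) with some successor in Z. Already a fixed point.
Sat(E[b U a]) = {n2, n3}

{n2, n3}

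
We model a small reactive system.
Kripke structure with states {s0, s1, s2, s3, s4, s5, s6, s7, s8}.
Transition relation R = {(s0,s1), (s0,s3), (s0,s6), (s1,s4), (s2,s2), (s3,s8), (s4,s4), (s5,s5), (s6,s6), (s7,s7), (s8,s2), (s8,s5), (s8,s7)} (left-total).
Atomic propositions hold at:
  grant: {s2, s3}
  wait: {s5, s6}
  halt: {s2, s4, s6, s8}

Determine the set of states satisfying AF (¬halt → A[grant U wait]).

Sat(¬halt) = {s0, s1, s3, s5, s7}
A[grant U wait]: least fixpoint, start Z0 = Sat(wait) = {s5, s6}, add states in Sat(grant) with every successor in Z. Already a fixed point.
Sat(A[grant U wait]) = {s5, s6}
Sat(¬halt → A[grant U wait]) = {s2, s4, s5, s6, s8}
AF (¬halt → A[grant U wait]): least fixpoint, start Z0 = {s2, s4, s5, s6, s8}, add states with every successor in Z. Z1 = {s1, s2, s3, s4, s5, s6, s8}; Z2 = {s0, s1, s2, s3, s4, s5, s6, s8}; fixed.
Sat(AF (¬halt → A[grant U wait])) = {s0, s1, s2, s3, s4, s5, s6, s8}

{s0, s1, s2, s3, s4, s5, s6, s8}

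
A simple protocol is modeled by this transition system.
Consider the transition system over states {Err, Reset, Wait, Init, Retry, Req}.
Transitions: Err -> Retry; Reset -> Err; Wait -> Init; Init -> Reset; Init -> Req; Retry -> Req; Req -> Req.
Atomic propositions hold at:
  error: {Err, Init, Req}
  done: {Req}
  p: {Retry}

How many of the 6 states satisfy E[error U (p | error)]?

Sat(p | error) = {Err, Init, Retry, Req}
E[error U (p | error)]: least fixpoint, start Z0 = Sat((p | error)) = {Err, Init, Retry, Req}, add states in Sat(error) with some successor in Z. Already a fixed point.
Sat(E[error U (p | error)]) = {Err, Init, Retry, Req}
|Sat(E[error U (p | error)])| = |{Err, Init, Retry, Req}| = 4.

4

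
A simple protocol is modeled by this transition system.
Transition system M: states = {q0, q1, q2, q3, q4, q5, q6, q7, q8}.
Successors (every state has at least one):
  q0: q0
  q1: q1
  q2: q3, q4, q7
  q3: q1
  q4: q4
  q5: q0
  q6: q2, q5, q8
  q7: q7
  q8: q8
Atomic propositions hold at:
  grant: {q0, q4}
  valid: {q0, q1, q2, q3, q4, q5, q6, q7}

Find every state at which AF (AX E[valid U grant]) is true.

E[valid U grant]: least fixpoint, start Z0 = Sat(grant) = {q0, q4}, add states in Sat(valid) with some successor in Z. Z1 = {q0, q2, q4, q5}; Z2 = {q0, q2, q4, q5, q6}; fixed.
Sat(E[valid U grant]) = {q0, q2, q4, q5, q6}
Sat(AX E[valid U grant]) = {s : every successor in {q0, q2, q4, q5, q6}} = {q0, q4, q5}
AF (AX E[valid U grant]): least fixpoint, start Z0 = {q0, q4, q5}, add states with every successor in Z. Already a fixed point.
Sat(AF (AX E[valid U grant])) = {q0, q4, q5}

{q0, q4, q5}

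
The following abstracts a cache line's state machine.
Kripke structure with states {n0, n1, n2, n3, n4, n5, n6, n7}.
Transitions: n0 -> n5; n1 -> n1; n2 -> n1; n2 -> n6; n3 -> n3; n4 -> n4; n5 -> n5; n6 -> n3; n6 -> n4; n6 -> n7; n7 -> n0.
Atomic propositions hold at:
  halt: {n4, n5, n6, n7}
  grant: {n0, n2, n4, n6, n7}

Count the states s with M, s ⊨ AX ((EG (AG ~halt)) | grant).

Sat(~halt) = {n0, n1, n2, n3}
AG ~halt: greatest fixpoint, start Z0 = {n0, n1, n2, n3}, keep only states in Sat with every successor in Z. Z1 = {n1, n3}; fixed.
Sat(AG ~halt) = {n1, n3}
EG (AG ~halt): greatest fixpoint, start Z0 = {n1, n3}, keep only states in Sat with some successor in Z. Already a fixed point.
Sat(EG (AG ~halt)) = {n1, n3}
Sat((EG (AG ~halt)) | grant) = {n0, n1, n2, n3, n4, n6, n7}
Sat(AX ((EG (AG ~halt)) | grant)) = {s : every successor in {n0, n1, n2, n3, n4, n6, n7}} = {n1, n2, n3, n4, n6, n7}
|Sat(AX ((EG (AG ~halt)) | grant))| = |{n1, n2, n3, n4, n6, n7}| = 6.

6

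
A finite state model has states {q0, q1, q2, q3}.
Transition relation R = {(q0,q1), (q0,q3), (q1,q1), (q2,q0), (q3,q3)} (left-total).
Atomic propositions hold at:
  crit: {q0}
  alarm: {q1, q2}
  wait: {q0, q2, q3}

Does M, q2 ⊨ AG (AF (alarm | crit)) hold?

No

Sat(alarm | crit) = {q0, q1, q2}
AF (alarm | crit): least fixpoint, start Z0 = {q0, q1, q2}, add states with every successor in Z. Already a fixed point.
Sat(AF (alarm | crit)) = {q0, q1, q2}
AG (AF (alarm | crit)): greatest fixpoint, start Z0 = {q0, q1, q2}, keep only states in Sat with every successor in Z. Z1 = {q1, q2}; Z2 = {q1}; fixed.
Sat(AG (AF (alarm | crit))) = {q1}
q2 ∉ Sat(AG (AF (alarm | crit))) = {q1}, so the formula does not hold at q2.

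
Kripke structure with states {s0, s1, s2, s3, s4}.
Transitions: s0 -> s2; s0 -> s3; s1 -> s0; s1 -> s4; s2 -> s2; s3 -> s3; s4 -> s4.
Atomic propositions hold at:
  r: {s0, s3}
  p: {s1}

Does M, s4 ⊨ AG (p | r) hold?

Sat(p | r) = {s0, s1, s3}
AG (p | r): greatest fixpoint, start Z0 = {s0, s1, s3}, keep only states in Sat with every successor in Z. Z1 = {s3}; fixed.
Sat(AG (p | r)) = {s3}
s4 ∉ Sat(AG (p | r)) = {s3}, so the formula does not hold at s4.

No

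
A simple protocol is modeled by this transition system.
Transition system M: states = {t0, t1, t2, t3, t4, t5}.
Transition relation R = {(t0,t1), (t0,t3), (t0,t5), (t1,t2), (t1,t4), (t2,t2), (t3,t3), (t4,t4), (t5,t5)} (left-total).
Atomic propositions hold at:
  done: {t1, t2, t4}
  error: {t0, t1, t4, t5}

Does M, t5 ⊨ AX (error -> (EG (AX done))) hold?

Sat(AX done) = {s : every successor in {t1, t2, t4}} = {t1, t2, t4}
EG (AX done): greatest fixpoint, start Z0 = {t1, t2, t4}, keep only states in Sat with some successor in Z. Already a fixed point.
Sat(EG (AX done)) = {t1, t2, t4}
Sat(error -> (EG (AX done))) = {t1, t2, t3, t4}
Sat(AX (error -> (EG (AX done)))) = {s : every successor in {t1, t2, t3, t4}} = {t1, t2, t3, t4}
t5 ∉ Sat(AX (error -> (EG (AX done)))) = {t1, t2, t3, t4}, so the formula does not hold at t5.

No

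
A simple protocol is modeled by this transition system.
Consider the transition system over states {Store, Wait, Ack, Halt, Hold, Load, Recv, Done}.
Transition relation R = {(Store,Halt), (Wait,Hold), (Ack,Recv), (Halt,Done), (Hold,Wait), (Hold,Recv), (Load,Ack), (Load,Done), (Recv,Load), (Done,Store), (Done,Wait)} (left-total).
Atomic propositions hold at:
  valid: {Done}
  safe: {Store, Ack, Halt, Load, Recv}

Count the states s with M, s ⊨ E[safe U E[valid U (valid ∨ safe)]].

Sat(valid ∨ safe) = {Store, Ack, Halt, Load, Recv, Done}
E[valid U (valid ∨ safe)]: least fixpoint, start Z0 = Sat((valid ∨ safe)) = {Store, Ack, Halt, Load, Recv, Done}, add states in Sat(valid) with some successor in Z. Already a fixed point.
Sat(E[valid U (valid ∨ safe)]) = {Store, Ack, Halt, Load, Recv, Done}
E[safe U E[valid U (valid ∨ safe)]]: least fixpoint, start Z0 = Sat(E[valid U (valid ∨ safe)]) = {Store, Ack, Halt, Load, Recv, Done}, add states in Sat(safe) with some successor in Z. Already a fixed point.
Sat(E[safe U E[valid U (valid ∨ safe)]]) = {Store, Ack, Halt, Load, Recv, Done}
|Sat(E[safe U E[valid U (valid ∨ safe)]])| = |{Store, Ack, Halt, Load, Recv, Done}| = 6.

6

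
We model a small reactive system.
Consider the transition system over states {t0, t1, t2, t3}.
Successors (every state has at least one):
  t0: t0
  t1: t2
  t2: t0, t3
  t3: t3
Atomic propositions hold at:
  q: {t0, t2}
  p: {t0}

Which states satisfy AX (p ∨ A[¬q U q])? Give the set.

Sat(¬q) = {t1, t3}
A[¬q U q]: least fixpoint, start Z0 = Sat(q) = {t0, t2}, add states in Sat(¬q) with every successor in Z. Z1 = {t0, t1, t2}; fixed.
Sat(A[¬q U q]) = {t0, t1, t2}
Sat(p ∨ A[¬q U q]) = {t0, t1, t2}
Sat(AX (p ∨ A[¬q U q])) = {s : every successor in {t0, t1, t2}} = {t0, t1}

{t0, t1}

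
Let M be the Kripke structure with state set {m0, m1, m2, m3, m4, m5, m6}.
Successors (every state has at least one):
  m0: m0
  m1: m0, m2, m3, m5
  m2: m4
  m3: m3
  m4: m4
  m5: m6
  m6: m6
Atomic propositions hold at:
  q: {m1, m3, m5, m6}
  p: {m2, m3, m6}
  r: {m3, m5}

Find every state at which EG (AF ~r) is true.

{m0, m1, m2, m4, m5, m6}

Sat(~r) = {m0, m1, m2, m4, m6}
AF ~r: least fixpoint, start Z0 = {m0, m1, m2, m4, m6}, add states with every successor in Z. Z1 = {m0, m1, m2, m4, m5, m6}; fixed.
Sat(AF ~r) = {m0, m1, m2, m4, m5, m6}
EG (AF ~r): greatest fixpoint, start Z0 = {m0, m1, m2, m4, m5, m6}, keep only states in Sat with some successor in Z. Already a fixed point.
Sat(EG (AF ~r)) = {m0, m1, m2, m4, m5, m6}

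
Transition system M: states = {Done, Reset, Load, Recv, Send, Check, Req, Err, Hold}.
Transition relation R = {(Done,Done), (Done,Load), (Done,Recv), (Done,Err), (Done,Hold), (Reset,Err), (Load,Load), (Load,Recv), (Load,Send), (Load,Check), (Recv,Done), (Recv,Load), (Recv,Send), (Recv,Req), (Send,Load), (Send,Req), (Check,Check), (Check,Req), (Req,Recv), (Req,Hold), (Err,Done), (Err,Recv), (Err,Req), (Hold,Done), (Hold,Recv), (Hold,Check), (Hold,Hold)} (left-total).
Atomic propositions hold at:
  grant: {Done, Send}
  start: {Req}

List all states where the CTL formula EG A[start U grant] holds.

A[start U grant]: least fixpoint, start Z0 = Sat(grant) = {Done, Send}, add states in Sat(start) with every successor in Z. Already a fixed point.
Sat(A[start U grant]) = {Done, Send}
EG A[start U grant]: greatest fixpoint, start Z0 = {Done, Send}, keep only states in Sat with some successor in Z. Z1 = {Done}; fixed.
Sat(EG A[start U grant]) = {Done}

{Done}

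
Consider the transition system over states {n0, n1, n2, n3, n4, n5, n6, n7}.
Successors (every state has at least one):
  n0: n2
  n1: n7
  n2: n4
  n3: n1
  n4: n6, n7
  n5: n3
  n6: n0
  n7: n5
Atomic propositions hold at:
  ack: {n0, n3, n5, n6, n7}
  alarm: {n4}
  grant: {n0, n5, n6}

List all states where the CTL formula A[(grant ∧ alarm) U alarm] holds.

Sat(grant ∧ alarm) = ∅
A[(grant ∧ alarm) U alarm]: least fixpoint, start Z0 = Sat(alarm) = {n4}, add states in Sat(grant ∧ alarm) with every successor in Z. Already a fixed point.
Sat(A[(grant ∧ alarm) U alarm]) = {n4}

{n4}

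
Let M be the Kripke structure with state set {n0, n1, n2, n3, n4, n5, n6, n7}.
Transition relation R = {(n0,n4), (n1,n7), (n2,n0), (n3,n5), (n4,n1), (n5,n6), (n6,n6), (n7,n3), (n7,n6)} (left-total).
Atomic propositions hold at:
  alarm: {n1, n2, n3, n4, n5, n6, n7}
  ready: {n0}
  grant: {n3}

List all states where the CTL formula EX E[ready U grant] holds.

{n7}

E[ready U grant]: least fixpoint, start Z0 = Sat(grant) = {n3}, add states in Sat(ready) with some successor in Z. Already a fixed point.
Sat(E[ready U grant]) = {n3}
Sat(EX E[ready U grant]) = {s : some successor in {n3}} = {n7}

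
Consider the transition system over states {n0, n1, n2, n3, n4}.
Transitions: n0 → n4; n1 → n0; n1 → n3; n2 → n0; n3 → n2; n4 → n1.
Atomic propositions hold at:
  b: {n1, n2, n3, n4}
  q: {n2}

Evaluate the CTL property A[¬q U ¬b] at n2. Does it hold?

Sat(¬q) = {n0, n1, n3, n4}
Sat(¬b) = {n0}
A[¬q U ¬b]: least fixpoint, start Z0 = Sat(¬b) = {n0}, add states in Sat(¬q) with every successor in Z. Already a fixed point.
Sat(A[¬q U ¬b]) = {n0}
n2 ∉ Sat(A[¬q U ¬b]) = {n0}, so the formula does not hold at n2.

No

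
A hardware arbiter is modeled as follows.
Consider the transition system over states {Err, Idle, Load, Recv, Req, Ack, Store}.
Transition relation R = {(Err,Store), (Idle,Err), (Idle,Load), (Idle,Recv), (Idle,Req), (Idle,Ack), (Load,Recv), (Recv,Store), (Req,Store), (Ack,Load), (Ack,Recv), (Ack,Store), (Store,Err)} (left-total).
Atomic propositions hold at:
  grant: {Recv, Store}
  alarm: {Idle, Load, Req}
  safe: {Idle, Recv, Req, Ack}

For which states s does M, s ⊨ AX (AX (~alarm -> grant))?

{Idle, Load, Store}

Sat(~alarm) = {Err, Recv, Ack, Store}
Sat(~alarm -> grant) = {Idle, Load, Recv, Req, Store}
Sat(AX (~alarm -> grant)) = {s : every successor in {Idle, Load, Recv, Req, Store}} = {Err, Load, Recv, Req, Ack}
Sat(AX (AX (~alarm -> grant))) = {s : every successor in {Err, Load, Recv, Req, Ack}} = {Idle, Load, Store}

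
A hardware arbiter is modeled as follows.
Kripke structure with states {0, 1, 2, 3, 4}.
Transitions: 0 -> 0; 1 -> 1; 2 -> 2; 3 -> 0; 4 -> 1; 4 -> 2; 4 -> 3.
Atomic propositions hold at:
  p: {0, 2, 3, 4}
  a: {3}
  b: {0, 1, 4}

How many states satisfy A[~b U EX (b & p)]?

Sat(~b) = {2, 3}
Sat(b & p) = {0, 4}
Sat(EX (b & p)) = {s : some successor in {0, 4}} = {0, 3}
A[~b U EX (b & p)]: least fixpoint, start Z0 = Sat(EX (b & p)) = {0, 3}, add states in Sat(~b) with every successor in Z. Already a fixed point.
Sat(A[~b U EX (b & p)]) = {0, 3}
|Sat(A[~b U EX (b & p)])| = |{0, 3}| = 2.

2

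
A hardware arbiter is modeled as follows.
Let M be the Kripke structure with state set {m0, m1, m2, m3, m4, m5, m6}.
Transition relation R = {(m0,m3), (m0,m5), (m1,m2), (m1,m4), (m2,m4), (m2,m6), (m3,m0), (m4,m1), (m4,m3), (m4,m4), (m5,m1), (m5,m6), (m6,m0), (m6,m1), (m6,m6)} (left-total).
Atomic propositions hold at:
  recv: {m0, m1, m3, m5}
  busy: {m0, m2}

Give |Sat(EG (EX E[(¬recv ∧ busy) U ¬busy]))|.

Sat(¬recv) = {m2, m4, m6}
Sat(¬recv ∧ busy) = {m2}
Sat(¬busy) = {m1, m3, m4, m5, m6}
E[(¬recv ∧ busy) U ¬busy]: least fixpoint, start Z0 = Sat(¬busy) = {m1, m3, m4, m5, m6}, add states in Sat(¬recv ∧ busy) with some successor in Z. Z1 = {m1, m2, m3, m4, m5, m6}; fixed.
Sat(E[(¬recv ∧ busy) U ¬busy]) = {m1, m2, m3, m4, m5, m6}
Sat(EX E[(¬recv ∧ busy) U ¬busy]) = {s : some successor in {m1, m2, m3, m4, m5, m6}} = {m0, m1, m2, m4, m5, m6}
EG (EX E[(¬recv ∧ busy) U ¬busy]): greatest fixpoint, start Z0 = {m0, m1, m2, m4, m5, m6}, keep only states in Sat with some successor in Z. Already a fixed point.
Sat(EG (EX E[(¬recv ∧ busy) U ¬busy])) = {m0, m1, m2, m4, m5, m6}
|Sat(EG (EX E[(¬recv ∧ busy) U ¬busy]))| = |{m0, m1, m2, m4, m5, m6}| = 6.

6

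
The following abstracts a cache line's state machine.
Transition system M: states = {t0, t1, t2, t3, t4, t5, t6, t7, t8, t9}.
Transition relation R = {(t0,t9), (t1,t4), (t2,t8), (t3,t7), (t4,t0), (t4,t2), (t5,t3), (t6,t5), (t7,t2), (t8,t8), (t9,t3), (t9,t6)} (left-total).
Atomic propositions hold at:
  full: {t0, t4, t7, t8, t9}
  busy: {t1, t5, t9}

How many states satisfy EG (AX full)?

2

Sat(AX full) = {s : every successor in {t0, t4, t7, t8, t9}} = {t0, t1, t2, t3, t8}
EG (AX full): greatest fixpoint, start Z0 = {t0, t1, t2, t3, t8}, keep only states in Sat with some successor in Z. Z1 = {t2, t8}; fixed.
Sat(EG (AX full)) = {t2, t8}
|Sat(EG (AX full))| = |{t2, t8}| = 2.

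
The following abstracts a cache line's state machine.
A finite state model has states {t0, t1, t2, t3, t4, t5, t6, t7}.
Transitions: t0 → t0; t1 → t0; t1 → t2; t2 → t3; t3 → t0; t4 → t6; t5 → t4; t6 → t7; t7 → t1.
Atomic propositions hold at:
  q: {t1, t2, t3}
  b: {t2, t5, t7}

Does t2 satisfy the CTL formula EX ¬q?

Sat(¬q) = {t0, t4, t5, t6, t7}
Sat(EX ¬q) = {s : some successor in {t0, t4, t5, t6, t7}} = {t0, t1, t3, t4, t5, t6}
t2 ∉ Sat(EX ¬q) = {t0, t1, t3, t4, t5, t6}, so the formula does not hold at t2.

No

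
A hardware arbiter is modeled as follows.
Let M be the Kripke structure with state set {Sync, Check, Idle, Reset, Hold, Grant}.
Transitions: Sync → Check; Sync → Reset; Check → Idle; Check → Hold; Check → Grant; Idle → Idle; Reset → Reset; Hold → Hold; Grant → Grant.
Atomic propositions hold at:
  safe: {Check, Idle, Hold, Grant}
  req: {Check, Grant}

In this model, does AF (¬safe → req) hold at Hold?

Sat(¬safe) = {Sync, Reset}
Sat(¬safe → req) = {Check, Idle, Hold, Grant}
AF (¬safe → req): least fixpoint, start Z0 = {Check, Idle, Hold, Grant}, add states with every successor in Z. Already a fixed point.
Sat(AF (¬safe → req)) = {Check, Idle, Hold, Grant}
Hold ∈ Sat(AF (¬safe → req)) = {Check, Idle, Hold, Grant}, so the formula holds at Hold.

Yes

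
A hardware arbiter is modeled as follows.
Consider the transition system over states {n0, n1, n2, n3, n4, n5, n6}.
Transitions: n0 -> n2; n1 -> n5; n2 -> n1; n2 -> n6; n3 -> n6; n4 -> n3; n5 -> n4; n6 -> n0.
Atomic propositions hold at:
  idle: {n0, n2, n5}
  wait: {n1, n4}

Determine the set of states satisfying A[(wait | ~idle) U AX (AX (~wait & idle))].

{n2, n3, n4, n6}

Sat(~idle) = {n1, n3, n4, n6}
Sat(wait | ~idle) = {n1, n3, n4, n6}
Sat(~wait) = {n0, n2, n3, n5, n6}
Sat(~wait & idle) = {n0, n2, n5}
Sat(AX (~wait & idle)) = {s : every successor in {n0, n2, n5}} = {n0, n1, n6}
Sat(AX (AX (~wait & idle))) = {s : every successor in {n0, n1, n6}} = {n2, n3, n6}
A[(wait | ~idle) U AX (AX (~wait & idle))]: least fixpoint, start Z0 = Sat(AX (AX (~wait & idle))) = {n2, n3, n6}, add states in Sat(wait | ~idle) with every successor in Z. Z1 = {n2, n3, n4, n6}; fixed.
Sat(A[(wait | ~idle) U AX (AX (~wait & idle))]) = {n2, n3, n4, n6}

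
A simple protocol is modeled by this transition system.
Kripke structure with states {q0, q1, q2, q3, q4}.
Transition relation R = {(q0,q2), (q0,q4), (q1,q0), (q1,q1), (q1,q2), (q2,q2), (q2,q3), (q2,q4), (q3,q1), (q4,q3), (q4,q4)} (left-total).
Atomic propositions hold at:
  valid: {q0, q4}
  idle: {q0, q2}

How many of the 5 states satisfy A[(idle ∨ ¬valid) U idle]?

2

Sat(¬valid) = {q1, q2, q3}
Sat(idle ∨ ¬valid) = {q0, q1, q2, q3}
A[(idle ∨ ¬valid) U idle]: least fixpoint, start Z0 = Sat(idle) = {q0, q2}, add states in Sat(idle ∨ ¬valid) with every successor in Z. Already a fixed point.
Sat(A[(idle ∨ ¬valid) U idle]) = {q0, q2}
|Sat(A[(idle ∨ ¬valid) U idle])| = |{q0, q2}| = 2.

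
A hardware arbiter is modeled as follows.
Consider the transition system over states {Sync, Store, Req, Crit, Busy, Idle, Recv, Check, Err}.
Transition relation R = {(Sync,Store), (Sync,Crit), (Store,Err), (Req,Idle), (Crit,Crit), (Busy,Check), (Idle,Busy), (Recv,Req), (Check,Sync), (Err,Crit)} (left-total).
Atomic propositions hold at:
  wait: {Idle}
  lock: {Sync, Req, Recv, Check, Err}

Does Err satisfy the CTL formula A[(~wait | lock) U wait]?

Sat(~wait) = {Sync, Store, Req, Crit, Busy, Recv, Check, Err}
Sat(~wait | lock) = {Sync, Store, Req, Crit, Busy, Recv, Check, Err}
A[(~wait | lock) U wait]: least fixpoint, start Z0 = Sat(wait) = {Idle}, add states in Sat(~wait | lock) with every successor in Z. Z1 = {Req, Idle}; Z2 = {Req, Idle, Recv}; fixed.
Sat(A[(~wait | lock) U wait]) = {Req, Idle, Recv}
Err ∉ Sat(A[(~wait | lock) U wait]) = {Req, Idle, Recv}, so the formula does not hold at Err.

No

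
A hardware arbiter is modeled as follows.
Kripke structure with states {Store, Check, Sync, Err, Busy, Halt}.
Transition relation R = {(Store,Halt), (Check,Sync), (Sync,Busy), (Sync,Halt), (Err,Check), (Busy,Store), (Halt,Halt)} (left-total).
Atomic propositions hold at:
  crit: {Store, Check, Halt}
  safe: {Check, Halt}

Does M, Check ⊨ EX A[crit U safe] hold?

No

A[crit U safe]: least fixpoint, start Z0 = Sat(safe) = {Check, Halt}, add states in Sat(crit) with every successor in Z. Z1 = {Store, Check, Halt}; fixed.
Sat(A[crit U safe]) = {Store, Check, Halt}
Sat(EX A[crit U safe]) = {s : some successor in {Store, Check, Halt}} = {Store, Sync, Err, Busy, Halt}
Check ∉ Sat(EX A[crit U safe]) = {Store, Sync, Err, Busy, Halt}, so the formula does not hold at Check.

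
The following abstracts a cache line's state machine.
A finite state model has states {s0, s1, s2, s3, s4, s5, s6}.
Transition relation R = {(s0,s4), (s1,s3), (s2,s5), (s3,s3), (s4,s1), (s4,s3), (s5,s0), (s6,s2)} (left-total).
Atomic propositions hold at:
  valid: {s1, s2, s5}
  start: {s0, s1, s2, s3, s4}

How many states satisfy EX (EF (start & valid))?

Sat(start & valid) = {s1, s2}
EF (start & valid): least fixpoint, start Z0 = {s1, s2}, add states with some successor in Z. Z1 = {s1, s2, s4, s6}; Z2 = {s0, s1, s2, s4, s6}; Z3 = {s0, s1, s2, s4, s5, s6}; fixed.
Sat(EF (start & valid)) = {s0, s1, s2, s4, s5, s6}
Sat(EX (EF (start & valid))) = {s : some successor in {s0, s1, s2, s4, s5, s6}} = {s0, s2, s4, s5, s6}
|Sat(EX (EF (start & valid)))| = |{s0, s2, s4, s5, s6}| = 5.

5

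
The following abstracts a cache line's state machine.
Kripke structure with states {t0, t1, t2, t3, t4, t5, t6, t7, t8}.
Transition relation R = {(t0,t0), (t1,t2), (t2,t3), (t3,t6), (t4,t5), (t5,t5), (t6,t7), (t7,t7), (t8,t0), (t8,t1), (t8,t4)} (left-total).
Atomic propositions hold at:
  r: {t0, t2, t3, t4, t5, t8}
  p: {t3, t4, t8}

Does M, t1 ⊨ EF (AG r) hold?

No

AG r: greatest fixpoint, start Z0 = {t0, t2, t3, t4, t5, t8}, keep only states in Sat with every successor in Z. Z1 = {t0, t2, t4, t5}; Z2 = {t0, t4, t5}; fixed.
Sat(AG r) = {t0, t4, t5}
EF (AG r): least fixpoint, start Z0 = {t0, t4, t5}, add states with some successor in Z. Z1 = {t0, t4, t5, t8}; fixed.
Sat(EF (AG r)) = {t0, t4, t5, t8}
t1 ∉ Sat(EF (AG r)) = {t0, t4, t5, t8}, so the formula does not hold at t1.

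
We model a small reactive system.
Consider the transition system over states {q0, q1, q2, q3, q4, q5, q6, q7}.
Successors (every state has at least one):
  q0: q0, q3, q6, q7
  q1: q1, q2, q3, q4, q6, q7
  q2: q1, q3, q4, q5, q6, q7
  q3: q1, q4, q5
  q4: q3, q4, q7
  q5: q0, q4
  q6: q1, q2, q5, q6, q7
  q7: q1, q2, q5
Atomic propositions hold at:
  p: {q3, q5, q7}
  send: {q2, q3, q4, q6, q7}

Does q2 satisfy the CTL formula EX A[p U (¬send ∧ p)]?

Sat(¬send) = {q0, q1, q5}
Sat(¬send ∧ p) = {q5}
A[p U (¬send ∧ p)]: least fixpoint, start Z0 = Sat((¬send ∧ p)) = {q5}, add states in Sat(p) with every successor in Z. Already a fixed point.
Sat(A[p U (¬send ∧ p)]) = {q5}
Sat(EX A[p U (¬send ∧ p)]) = {s : some successor in {q5}} = {q2, q3, q6, q7}
q2 ∈ Sat(EX A[p U (¬send ∧ p)]) = {q2, q3, q6, q7}, so the formula holds at q2.

Yes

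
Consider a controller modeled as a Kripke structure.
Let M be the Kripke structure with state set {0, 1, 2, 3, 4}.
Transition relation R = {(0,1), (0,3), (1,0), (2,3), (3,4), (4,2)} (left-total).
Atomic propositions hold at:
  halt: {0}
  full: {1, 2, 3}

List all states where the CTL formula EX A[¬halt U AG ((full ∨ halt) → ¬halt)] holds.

{0, 2, 3, 4}

Sat(¬halt) = {1, 2, 3, 4}
Sat(full ∨ halt) = {0, 1, 2, 3}
Sat((full ∨ halt) → ¬halt) = {1, 2, 3, 4}
AG ((full ∨ halt) → ¬halt): greatest fixpoint, start Z0 = {1, 2, 3, 4}, keep only states in Sat with every successor in Z. Z1 = {2, 3, 4}; fixed.
Sat(AG ((full ∨ halt) → ¬halt)) = {2, 3, 4}
A[¬halt U AG ((full ∨ halt) → ¬halt)]: least fixpoint, start Z0 = Sat(AG ((full ∨ halt) → ¬halt)) = {2, 3, 4}, add states in Sat(¬halt) with every successor in Z. Already a fixed point.
Sat(A[¬halt U AG ((full ∨ halt) → ¬halt)]) = {2, 3, 4}
Sat(EX A[¬halt U AG ((full ∨ halt) → ¬halt)]) = {s : some successor in {2, 3, 4}} = {0, 2, 3, 4}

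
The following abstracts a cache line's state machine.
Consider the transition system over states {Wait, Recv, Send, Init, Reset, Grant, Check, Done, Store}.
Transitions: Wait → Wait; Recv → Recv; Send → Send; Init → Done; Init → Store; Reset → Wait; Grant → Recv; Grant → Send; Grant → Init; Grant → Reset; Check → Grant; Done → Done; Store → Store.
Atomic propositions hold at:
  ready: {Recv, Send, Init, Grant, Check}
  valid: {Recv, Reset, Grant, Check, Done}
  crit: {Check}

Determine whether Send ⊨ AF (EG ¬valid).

Sat(¬valid) = {Wait, Send, Init, Store}
EG ¬valid: greatest fixpoint, start Z0 = {Wait, Send, Init, Store}, keep only states in Sat with some successor in Z. Already a fixed point.
Sat(EG ¬valid) = {Wait, Send, Init, Store}
AF (EG ¬valid): least fixpoint, start Z0 = {Wait, Send, Init, Store}, add states with every successor in Z. Z1 = {Wait, Send, Init, Reset, Store}; fixed.
Sat(AF (EG ¬valid)) = {Wait, Send, Init, Reset, Store}
Send ∈ Sat(AF (EG ¬valid)) = {Wait, Send, Init, Reset, Store}, so the formula holds at Send.

Yes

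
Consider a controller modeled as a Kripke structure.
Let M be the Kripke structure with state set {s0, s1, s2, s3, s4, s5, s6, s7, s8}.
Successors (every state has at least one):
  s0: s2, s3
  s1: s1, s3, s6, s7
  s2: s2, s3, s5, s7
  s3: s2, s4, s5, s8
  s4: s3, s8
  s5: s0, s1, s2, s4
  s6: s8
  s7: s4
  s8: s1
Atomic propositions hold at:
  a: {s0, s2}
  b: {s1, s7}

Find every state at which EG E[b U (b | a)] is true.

Sat(b | a) = {s0, s1, s2, s7}
E[b U (b | a)]: least fixpoint, start Z0 = Sat((b | a)) = {s0, s1, s2, s7}, add states in Sat(b) with some successor in Z. Already a fixed point.
Sat(E[b U (b | a)]) = {s0, s1, s2, s7}
EG E[b U (b | a)]: greatest fixpoint, start Z0 = {s0, s1, s2, s7}, keep only states in Sat with some successor in Z. Z1 = {s0, s1, s2}; fixed.
Sat(EG E[b U (b | a)]) = {s0, s1, s2}

{s0, s1, s2}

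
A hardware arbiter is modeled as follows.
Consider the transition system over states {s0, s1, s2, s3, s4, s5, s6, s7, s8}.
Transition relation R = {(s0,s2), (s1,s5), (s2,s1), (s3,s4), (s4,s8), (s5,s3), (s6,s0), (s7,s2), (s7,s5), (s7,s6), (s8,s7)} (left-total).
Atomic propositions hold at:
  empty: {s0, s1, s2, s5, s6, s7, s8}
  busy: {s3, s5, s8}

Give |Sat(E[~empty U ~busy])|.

Sat(~empty) = {s3, s4}
Sat(~busy) = {s0, s1, s2, s4, s6, s7}
E[~empty U ~busy]: least fixpoint, start Z0 = Sat(~busy) = {s0, s1, s2, s4, s6, s7}, add states in Sat(~empty) with some successor in Z. Z1 = {s0, s1, s2, s3, s4, s6, s7}; fixed.
Sat(E[~empty U ~busy]) = {s0, s1, s2, s3, s4, s6, s7}
|Sat(E[~empty U ~busy])| = |{s0, s1, s2, s3, s4, s6, s7}| = 7.

7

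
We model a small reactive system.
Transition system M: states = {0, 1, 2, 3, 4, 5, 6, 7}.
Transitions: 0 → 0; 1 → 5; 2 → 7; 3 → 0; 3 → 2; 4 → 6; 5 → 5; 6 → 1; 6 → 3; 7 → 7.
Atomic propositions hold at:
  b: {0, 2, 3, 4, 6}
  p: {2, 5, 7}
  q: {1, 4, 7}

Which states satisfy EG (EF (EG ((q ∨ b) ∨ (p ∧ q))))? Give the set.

Sat(q ∨ b) = {0, 1, 2, 3, 4, 6, 7}
Sat(p ∧ q) = {7}
Sat((q ∨ b) ∨ (p ∧ q)) = {0, 1, 2, 3, 4, 6, 7}
EG ((q ∨ b) ∨ (p ∧ q)): greatest fixpoint, start Z0 = {0, 1, 2, 3, 4, 6, 7}, keep only states in Sat with some successor in Z. Z1 = {0, 2, 3, 4, 6, 7}; fixed.
Sat(EG ((q ∨ b) ∨ (p ∧ q))) = {0, 2, 3, 4, 6, 7}
EF (EG ((q ∨ b) ∨ (p ∧ q))): least fixpoint, start Z0 = {0, 2, 3, 4, 6, 7}, add states with some successor in Z. Already a fixed point.
Sat(EF (EG ((q ∨ b) ∨ (p ∧ q)))) = {0, 2, 3, 4, 6, 7}
EG (EF (EG ((q ∨ b) ∨ (p ∧ q)))): greatest fixpoint, start Z0 = {0, 2, 3, 4, 6, 7}, keep only states in Sat with some successor in Z. Already a fixed point.
Sat(EG (EF (EG ((q ∨ b) ∨ (p ∧ q))))) = {0, 2, 3, 4, 6, 7}

{0, 2, 3, 4, 6, 7}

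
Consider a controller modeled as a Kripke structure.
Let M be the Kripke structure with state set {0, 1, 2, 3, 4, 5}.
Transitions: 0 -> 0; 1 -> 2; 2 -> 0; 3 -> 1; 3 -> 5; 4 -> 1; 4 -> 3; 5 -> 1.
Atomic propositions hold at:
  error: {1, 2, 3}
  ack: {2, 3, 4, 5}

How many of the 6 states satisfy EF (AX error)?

4

Sat(AX error) = {s : every successor in {1, 2, 3}} = {1, 4, 5}
EF (AX error): least fixpoint, start Z0 = {1, 4, 5}, add states with some successor in Z. Z1 = {1, 3, 4, 5}; fixed.
Sat(EF (AX error)) = {1, 3, 4, 5}
|Sat(EF (AX error))| = |{1, 3, 4, 5}| = 4.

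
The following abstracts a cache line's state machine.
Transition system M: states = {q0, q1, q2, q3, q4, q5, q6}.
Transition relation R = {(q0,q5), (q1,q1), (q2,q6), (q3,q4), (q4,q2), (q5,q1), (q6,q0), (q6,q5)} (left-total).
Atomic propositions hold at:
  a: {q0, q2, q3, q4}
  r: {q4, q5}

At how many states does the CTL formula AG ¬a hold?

Sat(¬a) = {q1, q5, q6}
AG ¬a: greatest fixpoint, start Z0 = {q1, q5, q6}, keep only states in Sat with every successor in Z. Z1 = {q1, q5}; fixed.
Sat(AG ¬a) = {q1, q5}
|Sat(AG ¬a)| = |{q1, q5}| = 2.

2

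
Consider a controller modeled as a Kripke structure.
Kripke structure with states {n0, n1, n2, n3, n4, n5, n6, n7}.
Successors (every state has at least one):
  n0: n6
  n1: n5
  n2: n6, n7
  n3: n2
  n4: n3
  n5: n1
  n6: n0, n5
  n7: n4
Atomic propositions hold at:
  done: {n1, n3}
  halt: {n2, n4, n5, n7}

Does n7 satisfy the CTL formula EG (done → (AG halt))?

AG halt: greatest fixpoint, start Z0 = {n2, n4, n5, n7}, keep only states in Sat with every successor in Z. Z1 = {n7}; Z2 = ∅; fixed.
Sat(AG halt) = ∅
Sat(done → (AG halt)) = {n0, n2, n4, n5, n6, n7}
EG (done → (AG halt)): greatest fixpoint, start Z0 = {n0, n2, n4, n5, n6, n7}, keep only states in Sat with some successor in Z. Z1 = {n0, n2, n6, n7}; Z2 = {n0, n2, n6}; fixed.
Sat(EG (done → (AG halt))) = {n0, n2, n6}
n7 ∉ Sat(EG (done → (AG halt))) = {n0, n2, n6}, so the formula does not hold at n7.

No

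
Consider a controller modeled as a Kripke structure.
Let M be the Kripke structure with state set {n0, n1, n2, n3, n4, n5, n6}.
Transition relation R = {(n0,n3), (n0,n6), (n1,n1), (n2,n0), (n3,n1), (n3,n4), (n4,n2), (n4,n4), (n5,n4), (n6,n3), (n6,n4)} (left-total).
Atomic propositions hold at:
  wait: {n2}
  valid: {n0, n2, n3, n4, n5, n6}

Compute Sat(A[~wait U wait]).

{n2}

Sat(~wait) = {n0, n1, n3, n4, n5, n6}
A[~wait U wait]: least fixpoint, start Z0 = Sat(wait) = {n2}, add states in Sat(~wait) with every successor in Z. Already a fixed point.
Sat(A[~wait U wait]) = {n2}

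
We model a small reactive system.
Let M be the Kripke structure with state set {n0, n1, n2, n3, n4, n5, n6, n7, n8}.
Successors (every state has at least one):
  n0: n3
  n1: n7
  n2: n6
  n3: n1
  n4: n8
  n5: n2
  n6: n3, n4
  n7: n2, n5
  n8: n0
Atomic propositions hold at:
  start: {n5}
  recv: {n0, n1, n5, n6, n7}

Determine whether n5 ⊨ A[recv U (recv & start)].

Yes

Sat(recv & start) = {n5}
A[recv U (recv & start)]: least fixpoint, start Z0 = Sat((recv & start)) = {n5}, add states in Sat(recv) with every successor in Z. Already a fixed point.
Sat(A[recv U (recv & start)]) = {n5}
n5 ∈ Sat(A[recv U (recv & start)]) = {n5}, so the formula holds at n5.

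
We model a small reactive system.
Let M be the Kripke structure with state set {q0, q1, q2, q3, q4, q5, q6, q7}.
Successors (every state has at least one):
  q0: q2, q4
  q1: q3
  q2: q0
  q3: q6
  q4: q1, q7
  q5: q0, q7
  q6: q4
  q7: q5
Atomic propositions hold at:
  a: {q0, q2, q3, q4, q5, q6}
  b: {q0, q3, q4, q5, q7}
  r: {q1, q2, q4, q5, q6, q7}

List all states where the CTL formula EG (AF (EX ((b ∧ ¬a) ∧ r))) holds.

{q1, q3, q4, q5, q6, q7}

Sat(¬a) = {q1, q7}
Sat(b ∧ ¬a) = {q7}
Sat((b ∧ ¬a) ∧ r) = {q7}
Sat(EX ((b ∧ ¬a) ∧ r)) = {s : some successor in {q7}} = {q4, q5}
AF (EX ((b ∧ ¬a) ∧ r)): least fixpoint, start Z0 = {q4, q5}, add states with every successor in Z. Z1 = {q4, q5, q6, q7}; Z2 = {q3, q4, q5, q6, q7}; Z3 = {q1, q3, q4, q5, q6, q7}; fixed.
Sat(AF (EX ((b ∧ ¬a) ∧ r))) = {q1, q3, q4, q5, q6, q7}
EG (AF (EX ((b ∧ ¬a) ∧ r))): greatest fixpoint, start Z0 = {q1, q3, q4, q5, q6, q7}, keep only states in Sat with some successor in Z. Already a fixed point.
Sat(EG (AF (EX ((b ∧ ¬a) ∧ r)))) = {q1, q3, q4, q5, q6, q7}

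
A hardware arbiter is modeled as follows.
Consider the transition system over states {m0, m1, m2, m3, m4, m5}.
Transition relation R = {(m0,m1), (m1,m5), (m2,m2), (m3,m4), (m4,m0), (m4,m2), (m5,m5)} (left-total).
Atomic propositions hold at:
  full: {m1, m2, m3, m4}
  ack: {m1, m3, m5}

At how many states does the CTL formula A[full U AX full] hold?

Sat(AX full) = {s : every successor in {m1, m2, m3, m4}} = {m0, m2, m3}
A[full U AX full]: least fixpoint, start Z0 = Sat(AX full) = {m0, m2, m3}, add states in Sat(full) with every successor in Z. Z1 = {m0, m2, m3, m4}; fixed.
Sat(A[full U AX full]) = {m0, m2, m3, m4}
|Sat(A[full U AX full])| = |{m0, m2, m3, m4}| = 4.

4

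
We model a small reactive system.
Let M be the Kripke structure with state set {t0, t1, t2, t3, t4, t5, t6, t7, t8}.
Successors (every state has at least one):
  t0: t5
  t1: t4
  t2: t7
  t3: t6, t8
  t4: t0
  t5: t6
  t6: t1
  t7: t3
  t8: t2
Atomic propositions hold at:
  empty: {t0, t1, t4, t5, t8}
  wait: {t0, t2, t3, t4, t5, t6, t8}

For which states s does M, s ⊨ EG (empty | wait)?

Sat(empty | wait) = {t0, t1, t2, t3, t4, t5, t6, t8}
EG (empty | wait): greatest fixpoint, start Z0 = {t0, t1, t2, t3, t4, t5, t6, t8}, keep only states in Sat with some successor in Z. Z1 = {t0, t1, t3, t4, t5, t6, t8}; Z2 = {t0, t1, t3, t4, t5, t6}; fixed.
Sat(EG (empty | wait)) = {t0, t1, t3, t4, t5, t6}

{t0, t1, t3, t4, t5, t6}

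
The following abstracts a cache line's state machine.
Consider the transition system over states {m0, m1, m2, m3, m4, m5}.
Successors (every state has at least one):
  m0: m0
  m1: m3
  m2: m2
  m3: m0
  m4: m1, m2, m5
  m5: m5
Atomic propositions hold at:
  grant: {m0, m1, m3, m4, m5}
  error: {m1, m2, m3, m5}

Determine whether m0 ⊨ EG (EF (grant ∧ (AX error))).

No

Sat(AX error) = {s : every successor in {m1, m2, m3, m5}} = {m1, m2, m4, m5}
Sat(grant ∧ (AX error)) = {m1, m4, m5}
EF (grant ∧ (AX error)): least fixpoint, start Z0 = {m1, m4, m5}, add states with some successor in Z. Already a fixed point.
Sat(EF (grant ∧ (AX error))) = {m1, m4, m5}
EG (EF (grant ∧ (AX error))): greatest fixpoint, start Z0 = {m1, m4, m5}, keep only states in Sat with some successor in Z. Z1 = {m4, m5}; fixed.
Sat(EG (EF (grant ∧ (AX error)))) = {m4, m5}
m0 ∉ Sat(EG (EF (grant ∧ (AX error)))) = {m4, m5}, so the formula does not hold at m0.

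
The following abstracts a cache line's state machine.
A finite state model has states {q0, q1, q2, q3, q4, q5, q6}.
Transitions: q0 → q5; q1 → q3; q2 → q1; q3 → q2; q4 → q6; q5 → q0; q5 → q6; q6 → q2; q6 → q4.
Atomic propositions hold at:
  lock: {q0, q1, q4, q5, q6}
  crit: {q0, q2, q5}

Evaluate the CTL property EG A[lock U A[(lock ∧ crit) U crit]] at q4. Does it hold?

Sat(lock ∧ crit) = {q0, q5}
A[(lock ∧ crit) U crit]: least fixpoint, start Z0 = Sat(crit) = {q0, q2, q5}, add states in Sat(lock ∧ crit) with every successor in Z. Already a fixed point.
Sat(A[(lock ∧ crit) U crit]) = {q0, q2, q5}
A[lock U A[(lock ∧ crit) U crit]]: least fixpoint, start Z0 = Sat(A[(lock ∧ crit) U crit]) = {q0, q2, q5}, add states in Sat(lock) with every successor in Z. Already a fixed point.
Sat(A[lock U A[(lock ∧ crit) U crit]]) = {q0, q2, q5}
EG A[lock U A[(lock ∧ crit) U crit]]: greatest fixpoint, start Z0 = {q0, q2, q5}, keep only states in Sat with some successor in Z. Z1 = {q0, q5}; fixed.
Sat(EG A[lock U A[(lock ∧ crit) U crit]]) = {q0, q5}
q4 ∉ Sat(EG A[lock U A[(lock ∧ crit) U crit]]) = {q0, q5}, so the formula does not hold at q4.

No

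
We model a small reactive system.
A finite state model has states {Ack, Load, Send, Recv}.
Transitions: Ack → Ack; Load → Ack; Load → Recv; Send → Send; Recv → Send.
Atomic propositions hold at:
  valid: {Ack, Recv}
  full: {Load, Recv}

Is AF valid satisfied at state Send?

AF valid: least fixpoint, start Z0 = {Ack, Recv}, add states with every successor in Z. Z1 = {Ack, Load, Recv}; fixed.
Sat(AF valid) = {Ack, Load, Recv}
Send ∉ Sat(AF valid) = {Ack, Load, Recv}, so the formula does not hold at Send.

No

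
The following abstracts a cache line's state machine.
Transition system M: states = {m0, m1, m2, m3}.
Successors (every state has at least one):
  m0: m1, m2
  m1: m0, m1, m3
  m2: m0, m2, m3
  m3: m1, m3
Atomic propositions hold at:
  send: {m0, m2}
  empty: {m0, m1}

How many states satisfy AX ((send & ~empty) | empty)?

Sat(~empty) = {m2, m3}
Sat(send & ~empty) = {m2}
Sat((send & ~empty) | empty) = {m0, m1, m2}
Sat(AX ((send & ~empty) | empty)) = {s : every successor in {m0, m1, m2}} = {m0}
|Sat(AX ((send & ~empty) | empty))| = |{m0}| = 1.

1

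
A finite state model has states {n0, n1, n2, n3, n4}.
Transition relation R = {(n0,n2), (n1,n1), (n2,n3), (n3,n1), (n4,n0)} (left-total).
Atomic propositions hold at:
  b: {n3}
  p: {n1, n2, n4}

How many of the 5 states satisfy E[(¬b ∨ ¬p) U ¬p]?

Sat(¬b) = {n0, n1, n2, n4}
Sat(¬p) = {n0, n3}
Sat(¬b ∨ ¬p) = {n0, n1, n2, n3, n4}
E[(¬b ∨ ¬p) U ¬p]: least fixpoint, start Z0 = Sat(¬p) = {n0, n3}, add states in Sat(¬b ∨ ¬p) with some successor in Z. Z1 = {n0, n2, n3, n4}; fixed.
Sat(E[(¬b ∨ ¬p) U ¬p]) = {n0, n2, n3, n4}
|Sat(E[(¬b ∨ ¬p) U ¬p])| = |{n0, n2, n3, n4}| = 4.

4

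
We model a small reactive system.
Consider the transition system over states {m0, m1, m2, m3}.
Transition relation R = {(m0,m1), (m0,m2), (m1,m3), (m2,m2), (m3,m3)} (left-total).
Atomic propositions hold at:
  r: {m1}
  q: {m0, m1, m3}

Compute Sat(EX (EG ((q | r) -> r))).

Sat(q | r) = {m0, m1, m3}
Sat((q | r) -> r) = {m1, m2}
EG ((q | r) -> r): greatest fixpoint, start Z0 = {m1, m2}, keep only states in Sat with some successor in Z. Z1 = {m2}; fixed.
Sat(EG ((q | r) -> r)) = {m2}
Sat(EX (EG ((q | r) -> r))) = {s : some successor in {m2}} = {m0, m2}

{m0, m2}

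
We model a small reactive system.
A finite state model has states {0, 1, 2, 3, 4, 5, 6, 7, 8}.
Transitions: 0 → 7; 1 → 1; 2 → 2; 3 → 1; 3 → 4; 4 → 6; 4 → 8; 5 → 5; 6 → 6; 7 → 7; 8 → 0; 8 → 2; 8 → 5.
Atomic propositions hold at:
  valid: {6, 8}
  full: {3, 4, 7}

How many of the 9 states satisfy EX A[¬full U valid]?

2

Sat(¬full) = {0, 1, 2, 5, 6, 8}
A[¬full U valid]: least fixpoint, start Z0 = Sat(valid) = {6, 8}, add states in Sat(¬full) with every successor in Z. Already a fixed point.
Sat(A[¬full U valid]) = {6, 8}
Sat(EX A[¬full U valid]) = {s : some successor in {6, 8}} = {4, 6}
|Sat(EX A[¬full U valid])| = |{4, 6}| = 2.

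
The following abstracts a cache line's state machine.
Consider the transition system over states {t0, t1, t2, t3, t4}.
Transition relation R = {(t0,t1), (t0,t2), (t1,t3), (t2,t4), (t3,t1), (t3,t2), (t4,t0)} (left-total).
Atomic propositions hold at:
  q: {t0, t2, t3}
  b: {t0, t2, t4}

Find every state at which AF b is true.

AF b: least fixpoint, start Z0 = {t0, t2, t4}, add states with every successor in Z. Already a fixed point.
Sat(AF b) = {t0, t2, t4}

{t0, t2, t4}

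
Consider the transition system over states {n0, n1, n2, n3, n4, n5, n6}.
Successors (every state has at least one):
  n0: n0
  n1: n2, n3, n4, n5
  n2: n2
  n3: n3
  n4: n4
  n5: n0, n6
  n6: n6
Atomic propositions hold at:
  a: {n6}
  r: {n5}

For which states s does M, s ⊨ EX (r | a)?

{n1, n5, n6}

Sat(r | a) = {n5, n6}
Sat(EX (r | a)) = {s : some successor in {n5, n6}} = {n1, n5, n6}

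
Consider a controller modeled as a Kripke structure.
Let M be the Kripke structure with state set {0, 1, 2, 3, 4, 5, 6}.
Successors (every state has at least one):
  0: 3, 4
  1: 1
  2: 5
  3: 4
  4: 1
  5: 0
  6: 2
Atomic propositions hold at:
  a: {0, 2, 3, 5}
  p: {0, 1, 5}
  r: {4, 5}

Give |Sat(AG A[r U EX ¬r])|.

2

Sat(¬r) = {0, 1, 2, 3, 6}
Sat(EX ¬r) = {s : some successor in {0, 1, 2, 3, 6}} = {0, 1, 4, 5, 6}
A[r U EX ¬r]: least fixpoint, start Z0 = Sat(EX ¬r) = {0, 1, 4, 5, 6}, add states in Sat(r) with every successor in Z. Already a fixed point.
Sat(A[r U EX ¬r]) = {0, 1, 4, 5, 6}
AG A[r U EX ¬r]: greatest fixpoint, start Z0 = {0, 1, 4, 5, 6}, keep only states in Sat with every successor in Z. Z1 = {1, 4, 5}; Z2 = {1, 4}; fixed.
Sat(AG A[r U EX ¬r]) = {1, 4}
|Sat(AG A[r U EX ¬r])| = |{1, 4}| = 2.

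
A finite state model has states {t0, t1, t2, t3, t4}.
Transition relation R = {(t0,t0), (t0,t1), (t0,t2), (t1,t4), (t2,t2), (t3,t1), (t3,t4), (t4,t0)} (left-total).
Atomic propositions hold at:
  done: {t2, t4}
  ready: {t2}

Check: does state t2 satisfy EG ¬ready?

No

Sat(¬ready) = {t0, t1, t3, t4}
EG ¬ready: greatest fixpoint, start Z0 = {t0, t1, t3, t4}, keep only states in Sat with some successor in Z. Already a fixed point.
Sat(EG ¬ready) = {t0, t1, t3, t4}
t2 ∉ Sat(EG ¬ready) = {t0, t1, t3, t4}, so the formula does not hold at t2.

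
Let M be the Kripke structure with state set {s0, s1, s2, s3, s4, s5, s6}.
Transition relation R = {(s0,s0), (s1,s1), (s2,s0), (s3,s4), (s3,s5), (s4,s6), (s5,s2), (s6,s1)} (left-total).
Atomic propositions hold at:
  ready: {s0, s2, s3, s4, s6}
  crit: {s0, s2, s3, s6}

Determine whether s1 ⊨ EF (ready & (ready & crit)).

No

Sat(ready & crit) = {s0, s2, s3, s6}
Sat(ready & (ready & crit)) = {s0, s2, s3, s6}
EF (ready & (ready & crit)): least fixpoint, start Z0 = {s0, s2, s3, s6}, add states with some successor in Z. Z1 = {s0, s2, s3, s4, s5, s6}; fixed.
Sat(EF (ready & (ready & crit))) = {s0, s2, s3, s4, s5, s6}
s1 ∉ Sat(EF (ready & (ready & crit))) = {s0, s2, s3, s4, s5, s6}, so the formula does not hold at s1.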